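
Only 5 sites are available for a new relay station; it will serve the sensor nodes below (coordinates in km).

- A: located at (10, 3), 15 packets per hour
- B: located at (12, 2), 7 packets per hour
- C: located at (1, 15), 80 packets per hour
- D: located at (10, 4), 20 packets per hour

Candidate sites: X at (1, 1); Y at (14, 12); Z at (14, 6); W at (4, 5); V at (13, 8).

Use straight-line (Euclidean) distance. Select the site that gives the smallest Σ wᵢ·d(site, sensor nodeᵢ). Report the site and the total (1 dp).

Total weighted distance at each candidate:
  X (1, 1): total = 1525.3
  Y (14, 12): total = 1465.3
  Z (14, 6): total = 1460.7
  W (4, 5): total = 1111.6
  V (13, 8): total = 1341.4
Minimum is at W with total 1111.6 km.

W, total 1111.6 km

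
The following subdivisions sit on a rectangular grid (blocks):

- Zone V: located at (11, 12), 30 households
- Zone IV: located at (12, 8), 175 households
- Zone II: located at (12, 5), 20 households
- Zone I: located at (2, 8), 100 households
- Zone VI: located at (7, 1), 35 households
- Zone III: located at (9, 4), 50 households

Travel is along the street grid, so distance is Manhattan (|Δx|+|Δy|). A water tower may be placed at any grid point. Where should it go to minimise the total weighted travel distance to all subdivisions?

Manhattan distance separates: Σwᵢ(|x−xᵢ|+|y−yᵢ|) = Σwᵢ|x−xᵢ| + Σwᵢ|y−yᵢ|, so x and y are optimised independently as 1-D weighted medians.
Total weight W = 410; half = 205.
x-coordinate, sorted with cumulative weight:
  x=2 (Zone I, w=100) cum 100
  x=7 (Zone VI, w=35) cum 135
  x=9 (Zone III, w=50) cum 185
  x=11 (Zone V, w=30) cum 215  ← median
  x=12 (Zone IV, w=175) cum 390
  x=12 (Zone II, w=20) cum 410
⇒ x* = 11
y-coordinate, sorted with cumulative weight:
  y=1 (Zone VI, w=35) cum 35
  y=4 (Zone III, w=50) cum 85
  y=5 (Zone II, w=20) cum 105
  y=8 (Zone IV, w=175) cum 280  ← median
  y=8 (Zone I, w=100) cum 380
  y=12 (Zone V, w=30) cum 410
⇒ y* = 8

(11, 8)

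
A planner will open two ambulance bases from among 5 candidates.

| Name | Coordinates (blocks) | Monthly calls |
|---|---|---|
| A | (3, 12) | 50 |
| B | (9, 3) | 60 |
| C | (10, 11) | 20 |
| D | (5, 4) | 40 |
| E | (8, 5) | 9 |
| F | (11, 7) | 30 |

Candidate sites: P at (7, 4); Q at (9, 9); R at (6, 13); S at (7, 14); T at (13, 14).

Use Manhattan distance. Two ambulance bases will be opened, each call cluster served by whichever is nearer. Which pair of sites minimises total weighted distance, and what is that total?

{P, R}, total 808

Evaluate every pair (each demand assigned to the nearer of the two):
  {P, R}: total = 808
  {P, Q}: total = 908
  {P, S}: total = 908
  {Q, R}: total = 1145
  {P, T}: total = 1208
  {Q, S}: total = 1245
  {Q, T}: total = 1395
  {R, T}: total = 1860
  {R, S}: total = 1920
  {S, T}: total = 2040
Best pair: {P, R} with total 808.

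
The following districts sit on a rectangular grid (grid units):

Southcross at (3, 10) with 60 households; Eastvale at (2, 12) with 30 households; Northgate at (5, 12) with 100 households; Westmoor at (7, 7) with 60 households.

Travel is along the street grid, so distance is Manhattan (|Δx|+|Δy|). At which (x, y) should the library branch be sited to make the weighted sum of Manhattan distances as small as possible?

(5, 12)

Manhattan distance separates: Σwᵢ(|x−xᵢ|+|y−yᵢ|) = Σwᵢ|x−xᵢ| + Σwᵢ|y−yᵢ|, so x and y are optimised independently as 1-D weighted medians.
Total weight W = 250; half = 125.
x-coordinate, sorted with cumulative weight:
  x=2 (Eastvale, w=30) cum 30
  x=3 (Southcross, w=60) cum 90
  x=5 (Northgate, w=100) cum 190  ← median
  x=7 (Westmoor, w=60) cum 250
⇒ x* = 5
y-coordinate, sorted with cumulative weight:
  y=7 (Westmoor, w=60) cum 60
  y=10 (Southcross, w=60) cum 120
  y=12 (Eastvale, w=30) cum 150  ← median
  y=12 (Northgate, w=100) cum 250
⇒ y* = 12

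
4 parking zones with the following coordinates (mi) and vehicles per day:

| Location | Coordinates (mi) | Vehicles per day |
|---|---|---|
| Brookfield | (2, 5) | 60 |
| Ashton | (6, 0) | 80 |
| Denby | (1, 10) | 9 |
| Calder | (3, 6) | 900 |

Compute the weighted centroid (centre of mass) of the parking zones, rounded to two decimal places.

The minimiser of Σwᵢ‖p−pᵢ‖² is the weighted centroid p* = (Σwᵢpᵢ)/(Σwᵢ).
Σwᵢ = 1049.
Σwᵢxᵢ = 60·2 + 80·6 + 9·1 + 900·3 = 3309.
Σwᵢyᵢ = 60·5 + 80·0 + 9·10 + 900·6 = 5790.
x* = 3309/1049 = 3.15, y* = 5790/1049 = 5.52.

(3.15, 5.52)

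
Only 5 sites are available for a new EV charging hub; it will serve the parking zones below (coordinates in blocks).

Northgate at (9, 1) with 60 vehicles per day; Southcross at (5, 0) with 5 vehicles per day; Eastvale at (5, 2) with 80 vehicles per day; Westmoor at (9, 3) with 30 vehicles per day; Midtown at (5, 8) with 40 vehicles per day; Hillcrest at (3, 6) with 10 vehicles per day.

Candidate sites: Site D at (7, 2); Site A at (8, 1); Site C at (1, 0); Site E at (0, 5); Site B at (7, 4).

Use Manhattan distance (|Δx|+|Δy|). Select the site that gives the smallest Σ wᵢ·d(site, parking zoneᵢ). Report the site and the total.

Total weighted distance at each candidate:
  Site D (7, 2): total = 850
  Site A (8, 1): total = 990
  Site C (1, 0): total = 1930
  Site E (0, 5): total = 2160
  Site B (7, 4): total = 1040
Minimum is at Site D with total 850 blocks.

Site D, total 850 blocks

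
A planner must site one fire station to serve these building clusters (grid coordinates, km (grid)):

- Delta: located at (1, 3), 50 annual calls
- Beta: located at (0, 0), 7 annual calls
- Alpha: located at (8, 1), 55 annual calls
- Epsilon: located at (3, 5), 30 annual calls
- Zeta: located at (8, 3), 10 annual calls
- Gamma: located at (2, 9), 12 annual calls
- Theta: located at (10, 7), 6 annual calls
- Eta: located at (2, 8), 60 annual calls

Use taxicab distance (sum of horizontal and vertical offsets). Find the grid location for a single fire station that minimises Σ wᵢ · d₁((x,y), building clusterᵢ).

Manhattan distance separates: Σwᵢ(|x−xᵢ|+|y−yᵢ|) = Σwᵢ|x−xᵢ| + Σwᵢ|y−yᵢ|, so x and y are optimised independently as 1-D weighted medians.
Total weight W = 230; half = 115.
x-coordinate, sorted with cumulative weight:
  x=0 (Beta, w=7) cum 7
  x=1 (Delta, w=50) cum 57
  x=2 (Gamma, w=12) cum 69
  x=2 (Eta, w=60) cum 129  ← median
  x=3 (Epsilon, w=30) cum 159
  x=8 (Alpha, w=55) cum 214
  x=8 (Zeta, w=10) cum 224
  x=10 (Theta, w=6) cum 230
⇒ x* = 2
y-coordinate, sorted with cumulative weight:
  y=0 (Beta, w=7) cum 7
  y=1 (Alpha, w=55) cum 62
  y=3 (Delta, w=50) cum 112
  y=3 (Zeta, w=10) cum 122  ← median
  y=5 (Epsilon, w=30) cum 152
  y=7 (Theta, w=6) cum 158
  y=8 (Eta, w=60) cum 218
  y=9 (Gamma, w=12) cum 230
⇒ y* = 3

(2, 3)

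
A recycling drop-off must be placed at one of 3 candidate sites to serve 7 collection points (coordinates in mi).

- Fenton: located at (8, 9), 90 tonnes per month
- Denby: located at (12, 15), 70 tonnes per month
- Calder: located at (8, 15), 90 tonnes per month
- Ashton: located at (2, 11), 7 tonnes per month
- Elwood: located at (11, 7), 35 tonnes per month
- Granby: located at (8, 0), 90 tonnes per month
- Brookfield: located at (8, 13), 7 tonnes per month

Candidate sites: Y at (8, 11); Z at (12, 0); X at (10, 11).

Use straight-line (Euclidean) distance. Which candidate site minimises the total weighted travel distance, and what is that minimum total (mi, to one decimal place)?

Y, total 2157.0 mi

Total weighted distance at each candidate:
  Y (8, 11): total = 2157.0
  Z (12, 0): total = 4140.3
  X (10, 11): total = 2196.4
Minimum is at Y with total 2157.0 mi.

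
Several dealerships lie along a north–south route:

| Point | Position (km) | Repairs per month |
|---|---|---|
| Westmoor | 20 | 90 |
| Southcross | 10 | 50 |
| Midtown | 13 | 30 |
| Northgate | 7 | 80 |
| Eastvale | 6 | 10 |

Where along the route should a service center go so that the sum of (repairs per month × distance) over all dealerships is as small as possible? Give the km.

For a sum of weighted absolute distances on a line, the optimum is the weighted median (not the mean). Total weight W = 260; half-weight = 130.
Sort by position and accumulate weight:
  km 6 (Eastvale, w=10) → cum 10
  km 7 (Northgate, w=80) → cum 90
  km 10 (Southcross, w=50) → cum 140  ≥ 130 → median here
  km 13 (Midtown, w=30) → cum 170
  km 20 (Westmoor, w=90) → cum 260
Optimal location: km 10.

x = 10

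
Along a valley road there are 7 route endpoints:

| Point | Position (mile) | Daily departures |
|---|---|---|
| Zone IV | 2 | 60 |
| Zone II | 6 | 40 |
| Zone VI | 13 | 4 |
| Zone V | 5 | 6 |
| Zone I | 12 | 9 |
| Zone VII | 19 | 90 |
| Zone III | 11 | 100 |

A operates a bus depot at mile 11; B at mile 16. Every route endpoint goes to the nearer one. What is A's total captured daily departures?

The indifferent point is the midpoint (11+16)/2 = 13.5; route endpoints left of it (closer to A at 11) go to A, those right go to B.
  Zone IV at 2 (w=60) → A
  Zone V at 5 (w=6) → A
  Zone II at 6 (w=40) → A
  Zone III at 11 (w=100) → A
  Zone I at 12 (w=9) → A
  Zone VI at 13 (w=4) → A
  Zone VII at 19 (w=90) → B
A captures 219; B captures 90.

219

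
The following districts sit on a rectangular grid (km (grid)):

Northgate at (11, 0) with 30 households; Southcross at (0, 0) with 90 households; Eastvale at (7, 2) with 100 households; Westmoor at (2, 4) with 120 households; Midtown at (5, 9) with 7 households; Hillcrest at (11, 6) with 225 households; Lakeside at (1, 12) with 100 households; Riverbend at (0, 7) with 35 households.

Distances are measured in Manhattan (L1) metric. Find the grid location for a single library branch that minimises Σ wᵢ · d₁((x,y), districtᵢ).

Manhattan distance separates: Σwᵢ(|x−xᵢ|+|y−yᵢ|) = Σwᵢ|x−xᵢ| + Σwᵢ|y−yᵢ|, so x and y are optimised independently as 1-D weighted medians.
Total weight W = 707; half = 353.5.
x-coordinate, sorted with cumulative weight:
  x=0 (Southcross, w=90) cum 90
  x=0 (Riverbend, w=35) cum 125
  x=1 (Lakeside, w=100) cum 225
  x=2 (Westmoor, w=120) cum 345
  x=5 (Midtown, w=7) cum 352
  x=7 (Eastvale, w=100) cum 452  ← median
  x=11 (Northgate, w=30) cum 482
  x=11 (Hillcrest, w=225) cum 707
⇒ x* = 7
y-coordinate, sorted with cumulative weight:
  y=0 (Northgate, w=30) cum 30
  y=0 (Southcross, w=90) cum 120
  y=2 (Eastvale, w=100) cum 220
  y=4 (Westmoor, w=120) cum 340
  y=6 (Hillcrest, w=225) cum 565  ← median
  y=7 (Riverbend, w=35) cum 600
  y=9 (Midtown, w=7) cum 607
  y=12 (Lakeside, w=100) cum 707
⇒ y* = 6

(7, 6)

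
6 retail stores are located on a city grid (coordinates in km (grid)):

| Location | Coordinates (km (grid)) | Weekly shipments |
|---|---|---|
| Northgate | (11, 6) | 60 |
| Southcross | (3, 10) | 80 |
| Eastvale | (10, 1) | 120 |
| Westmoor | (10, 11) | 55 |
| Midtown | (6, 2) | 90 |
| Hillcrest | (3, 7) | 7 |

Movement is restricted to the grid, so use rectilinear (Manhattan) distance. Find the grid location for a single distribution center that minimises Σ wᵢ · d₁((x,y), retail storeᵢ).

Manhattan distance separates: Σwᵢ(|x−xᵢ|+|y−yᵢ|) = Σwᵢ|x−xᵢ| + Σwᵢ|y−yᵢ|, so x and y are optimised independently as 1-D weighted medians.
Total weight W = 412; half = 206.
x-coordinate, sorted with cumulative weight:
  x=3 (Southcross, w=80) cum 80
  x=3 (Hillcrest, w=7) cum 87
  x=6 (Midtown, w=90) cum 177
  x=10 (Eastvale, w=120) cum 297  ← median
  x=10 (Westmoor, w=55) cum 352
  x=11 (Northgate, w=60) cum 412
⇒ x* = 10
y-coordinate, sorted with cumulative weight:
  y=1 (Eastvale, w=120) cum 120
  y=2 (Midtown, w=90) cum 210  ← median
  y=6 (Northgate, w=60) cum 270
  y=7 (Hillcrest, w=7) cum 277
  y=10 (Southcross, w=80) cum 357
  y=11 (Westmoor, w=55) cum 412
⇒ y* = 2

(10, 2)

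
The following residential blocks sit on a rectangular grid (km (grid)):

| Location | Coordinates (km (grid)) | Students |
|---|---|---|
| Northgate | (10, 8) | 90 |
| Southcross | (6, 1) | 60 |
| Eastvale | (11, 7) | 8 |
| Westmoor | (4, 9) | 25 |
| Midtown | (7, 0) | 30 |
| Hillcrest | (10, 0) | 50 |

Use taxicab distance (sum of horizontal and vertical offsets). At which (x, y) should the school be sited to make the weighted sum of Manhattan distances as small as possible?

(10, 1)

Manhattan distance separates: Σwᵢ(|x−xᵢ|+|y−yᵢ|) = Σwᵢ|x−xᵢ| + Σwᵢ|y−yᵢ|, so x and y are optimised independently as 1-D weighted medians.
Total weight W = 263; half = 131.5.
x-coordinate, sorted with cumulative weight:
  x=4 (Westmoor, w=25) cum 25
  x=6 (Southcross, w=60) cum 85
  x=7 (Midtown, w=30) cum 115
  x=10 (Northgate, w=90) cum 205  ← median
  x=10 (Hillcrest, w=50) cum 255
  x=11 (Eastvale, w=8) cum 263
⇒ x* = 10
y-coordinate, sorted with cumulative weight:
  y=0 (Midtown, w=30) cum 30
  y=0 (Hillcrest, w=50) cum 80
  y=1 (Southcross, w=60) cum 140  ← median
  y=7 (Eastvale, w=8) cum 148
  y=8 (Northgate, w=90) cum 238
  y=9 (Westmoor, w=25) cum 263
⇒ y* = 1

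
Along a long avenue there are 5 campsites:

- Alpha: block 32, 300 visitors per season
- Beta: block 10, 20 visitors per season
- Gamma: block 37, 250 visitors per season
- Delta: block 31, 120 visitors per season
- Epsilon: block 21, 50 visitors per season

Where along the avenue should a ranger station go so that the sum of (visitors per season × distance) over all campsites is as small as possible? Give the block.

For a sum of weighted absolute distances on a line, the optimum is the weighted median (not the mean). Total weight W = 740; half-weight = 370.
Sort by position and accumulate weight:
  block 10 (Beta, w=20) → cum 20
  block 21 (Epsilon, w=50) → cum 70
  block 31 (Delta, w=120) → cum 190
  block 32 (Alpha, w=300) → cum 490  ≥ 370 → median here
  block 37 (Gamma, w=250) → cum 740
Optimal location: block 32.

x = 32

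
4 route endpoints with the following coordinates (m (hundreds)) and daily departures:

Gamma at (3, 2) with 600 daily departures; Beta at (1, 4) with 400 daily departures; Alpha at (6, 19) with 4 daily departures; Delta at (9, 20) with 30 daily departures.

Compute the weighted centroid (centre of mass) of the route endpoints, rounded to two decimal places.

(2.41, 3.36)

The minimiser of Σwᵢ‖p−pᵢ‖² is the weighted centroid p* = (Σwᵢpᵢ)/(Σwᵢ).
Σwᵢ = 1034.
Σwᵢxᵢ = 600·3 + 400·1 + 4·6 + 30·9 = 2494.
Σwᵢyᵢ = 600·2 + 400·4 + 4·19 + 30·20 = 3476.
x* = 2494/1034 = 2.41, y* = 3476/1034 = 3.36.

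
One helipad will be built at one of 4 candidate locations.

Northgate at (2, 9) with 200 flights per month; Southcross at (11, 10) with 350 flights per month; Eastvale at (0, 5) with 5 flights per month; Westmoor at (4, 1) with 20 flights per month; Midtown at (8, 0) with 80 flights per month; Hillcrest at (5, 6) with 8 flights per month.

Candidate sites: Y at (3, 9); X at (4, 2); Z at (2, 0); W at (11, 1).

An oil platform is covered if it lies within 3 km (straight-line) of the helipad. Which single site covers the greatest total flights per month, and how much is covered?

Y, covering 200

Coverage radius r = 3 km; a point is covered iff (Δx)²+(Δy)² ≤ 3² = 9.
  Y (3, 9): covers {Northgate} → 200
  X (4, 2): covers {Westmoor} → 20
  Z (2, 0): covers {Westmoor} → 20
  W (11, 1): covers {none} → 0
Maximum coverage at Y: 200 flights per month.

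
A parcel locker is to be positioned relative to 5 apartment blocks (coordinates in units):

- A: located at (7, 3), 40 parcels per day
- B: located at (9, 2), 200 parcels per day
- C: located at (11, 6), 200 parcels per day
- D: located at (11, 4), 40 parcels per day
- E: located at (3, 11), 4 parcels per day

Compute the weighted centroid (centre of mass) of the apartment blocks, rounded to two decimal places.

(9.78, 3.98)

The minimiser of Σwᵢ‖p−pᵢ‖² is the weighted centroid p* = (Σwᵢpᵢ)/(Σwᵢ).
Σwᵢ = 484.
Σwᵢxᵢ = 40·7 + 200·9 + 200·11 + 40·11 + 4·3 = 4732.
Σwᵢyᵢ = 40·3 + 200·2 + 200·6 + 40·4 + 4·11 = 1924.
x* = 4732/484 = 9.78, y* = 1924/484 = 3.98.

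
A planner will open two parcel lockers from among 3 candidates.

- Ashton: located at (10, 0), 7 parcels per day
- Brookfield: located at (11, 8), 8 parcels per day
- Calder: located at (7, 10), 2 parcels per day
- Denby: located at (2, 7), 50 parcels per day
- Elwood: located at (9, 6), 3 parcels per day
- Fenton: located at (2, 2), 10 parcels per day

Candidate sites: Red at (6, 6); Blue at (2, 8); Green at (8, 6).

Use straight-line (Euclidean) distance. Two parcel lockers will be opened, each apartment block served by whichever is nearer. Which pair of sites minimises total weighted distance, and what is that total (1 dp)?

Evaluate every pair (each demand assigned to the nearer of the two):
  {Blue, Green}: total = 194.4
  {Red, Blue}: total = 217.4
  {Red, Green}: total = 347.1
Best pair: {Blue, Green} with total 194.4.

{Blue, Green}, total 194.4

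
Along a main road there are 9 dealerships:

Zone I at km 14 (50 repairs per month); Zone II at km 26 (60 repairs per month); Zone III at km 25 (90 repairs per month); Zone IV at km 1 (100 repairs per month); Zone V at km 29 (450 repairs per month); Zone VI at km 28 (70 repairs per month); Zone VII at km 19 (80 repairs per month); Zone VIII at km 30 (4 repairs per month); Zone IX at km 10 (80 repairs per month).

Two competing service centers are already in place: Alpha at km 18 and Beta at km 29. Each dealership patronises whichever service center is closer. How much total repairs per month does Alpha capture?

310

The indifferent point is the midpoint (18+29)/2 = 23.5; dealerships left of it (closer to Alpha at 18) go to Alpha, those right go to Beta.
  Zone IV at 1 (w=100) → Alpha
  Zone IX at 10 (w=80) → Alpha
  Zone I at 14 (w=50) → Alpha
  Zone VII at 19 (w=80) → Alpha
  Zone III at 25 (w=90) → Beta
  Zone II at 26 (w=60) → Beta
  Zone VI at 28 (w=70) → Beta
  Zone V at 29 (w=450) → Beta
  Zone VIII at 30 (w=4) → Beta
Alpha captures 310; Beta captures 674.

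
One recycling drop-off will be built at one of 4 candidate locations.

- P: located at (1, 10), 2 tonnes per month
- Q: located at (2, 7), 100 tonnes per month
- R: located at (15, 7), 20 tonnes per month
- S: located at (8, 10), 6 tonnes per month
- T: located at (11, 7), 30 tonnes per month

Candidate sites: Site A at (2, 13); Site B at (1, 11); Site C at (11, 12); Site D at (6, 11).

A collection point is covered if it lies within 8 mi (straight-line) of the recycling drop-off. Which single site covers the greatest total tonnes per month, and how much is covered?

Coverage radius r = 8 mi; a point is covered iff (Δx)²+(Δy)² ≤ 8² = 64.
  Site A (2, 13): covers {P, Q, S} → 108
  Site B (1, 11): covers {P, Q, S} → 108
  Site C (11, 12): covers {R, S, T} → 56
  Site D (6, 11): covers {P, Q, S, T} → 138
Maximum coverage at Site D: 138 tonnes per month.

Site D, covering 138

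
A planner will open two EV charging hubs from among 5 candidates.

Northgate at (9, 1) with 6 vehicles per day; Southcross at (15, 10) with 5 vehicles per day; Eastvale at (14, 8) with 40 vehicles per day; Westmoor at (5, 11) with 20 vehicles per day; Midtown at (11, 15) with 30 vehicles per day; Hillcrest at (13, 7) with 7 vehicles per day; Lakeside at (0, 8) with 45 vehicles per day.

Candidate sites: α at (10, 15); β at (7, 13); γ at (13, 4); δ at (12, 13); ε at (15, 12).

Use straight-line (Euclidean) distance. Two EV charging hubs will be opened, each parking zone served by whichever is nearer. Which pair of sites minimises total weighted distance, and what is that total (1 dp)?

{β, γ}, total 825.4

Evaluate every pair (each demand assigned to the nearer of the two):
  {β, γ}: total = 825.4
  {β, δ}: total = 862.9
  {β, ε}: total = 863.5
  {α, γ}: total = 954.9
  {α, β}: total = 963.9
  {α, ε}: total = 995.2
  {γ, δ}: total = 1034.8
  {α, δ}: total = 1060.8
  {δ, ε}: total = 1084.5
  {γ, ε}: total = 1189.0
Best pair: {β, γ} with total 825.4.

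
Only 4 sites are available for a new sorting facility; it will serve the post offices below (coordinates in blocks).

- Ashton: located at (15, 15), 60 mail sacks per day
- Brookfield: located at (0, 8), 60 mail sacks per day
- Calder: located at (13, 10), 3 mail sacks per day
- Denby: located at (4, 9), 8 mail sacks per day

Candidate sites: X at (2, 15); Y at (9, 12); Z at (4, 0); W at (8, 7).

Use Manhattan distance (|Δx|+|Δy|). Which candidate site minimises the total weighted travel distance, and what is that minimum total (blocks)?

Y, total 1402 blocks

Total weighted distance at each candidate:
  X (2, 15): total = 1432
  Y (9, 12): total = 1402
  Z (4, 0): total = 2409
  W (8, 7): total = 1512
Minimum is at Y with total 1402 blocks.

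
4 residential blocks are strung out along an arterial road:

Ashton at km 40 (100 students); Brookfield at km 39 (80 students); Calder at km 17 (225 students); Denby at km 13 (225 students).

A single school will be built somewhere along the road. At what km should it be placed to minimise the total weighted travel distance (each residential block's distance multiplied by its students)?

x = 17

For a sum of weighted absolute distances on a line, the optimum is the weighted median (not the mean). Total weight W = 630; half-weight = 315.
Sort by position and accumulate weight:
  km 13 (Denby, w=225) → cum 225
  km 17 (Calder, w=225) → cum 450  ≥ 315 → median here
  km 39 (Brookfield, w=80) → cum 530
  km 40 (Ashton, w=100) → cum 630
Optimal location: km 17.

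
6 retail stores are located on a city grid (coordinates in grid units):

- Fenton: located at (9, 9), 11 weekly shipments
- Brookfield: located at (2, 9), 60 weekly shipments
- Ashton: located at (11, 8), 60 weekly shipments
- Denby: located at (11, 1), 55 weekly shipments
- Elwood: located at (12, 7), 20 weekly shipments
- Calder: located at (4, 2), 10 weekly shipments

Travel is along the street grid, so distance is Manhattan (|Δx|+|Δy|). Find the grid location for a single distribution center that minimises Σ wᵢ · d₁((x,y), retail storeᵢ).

Manhattan distance separates: Σwᵢ(|x−xᵢ|+|y−yᵢ|) = Σwᵢ|x−xᵢ| + Σwᵢ|y−yᵢ|, so x and y are optimised independently as 1-D weighted medians.
Total weight W = 216; half = 108.
x-coordinate, sorted with cumulative weight:
  x=2 (Brookfield, w=60) cum 60
  x=4 (Calder, w=10) cum 70
  x=9 (Fenton, w=11) cum 81
  x=11 (Ashton, w=60) cum 141  ← median
  x=11 (Denby, w=55) cum 196
  x=12 (Elwood, w=20) cum 216
⇒ x* = 11
y-coordinate, sorted with cumulative weight:
  y=1 (Denby, w=55) cum 55
  y=2 (Calder, w=10) cum 65
  y=7 (Elwood, w=20) cum 85
  y=8 (Ashton, w=60) cum 145  ← median
  y=9 (Fenton, w=11) cum 156
  y=9 (Brookfield, w=60) cum 216
⇒ y* = 8

(11, 8)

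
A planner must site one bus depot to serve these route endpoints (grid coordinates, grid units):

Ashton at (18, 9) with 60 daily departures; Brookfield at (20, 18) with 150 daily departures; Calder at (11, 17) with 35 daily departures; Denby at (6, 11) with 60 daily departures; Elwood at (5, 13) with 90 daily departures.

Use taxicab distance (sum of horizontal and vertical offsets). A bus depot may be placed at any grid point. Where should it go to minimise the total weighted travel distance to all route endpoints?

(18, 13)

Manhattan distance separates: Σwᵢ(|x−xᵢ|+|y−yᵢ|) = Σwᵢ|x−xᵢ| + Σwᵢ|y−yᵢ|, so x and y are optimised independently as 1-D weighted medians.
Total weight W = 395; half = 197.5.
x-coordinate, sorted with cumulative weight:
  x=5 (Elwood, w=90) cum 90
  x=6 (Denby, w=60) cum 150
  x=11 (Calder, w=35) cum 185
  x=18 (Ashton, w=60) cum 245  ← median
  x=20 (Brookfield, w=150) cum 395
⇒ x* = 18
y-coordinate, sorted with cumulative weight:
  y=9 (Ashton, w=60) cum 60
  y=11 (Denby, w=60) cum 120
  y=13 (Elwood, w=90) cum 210  ← median
  y=17 (Calder, w=35) cum 245
  y=18 (Brookfield, w=150) cum 395
⇒ y* = 13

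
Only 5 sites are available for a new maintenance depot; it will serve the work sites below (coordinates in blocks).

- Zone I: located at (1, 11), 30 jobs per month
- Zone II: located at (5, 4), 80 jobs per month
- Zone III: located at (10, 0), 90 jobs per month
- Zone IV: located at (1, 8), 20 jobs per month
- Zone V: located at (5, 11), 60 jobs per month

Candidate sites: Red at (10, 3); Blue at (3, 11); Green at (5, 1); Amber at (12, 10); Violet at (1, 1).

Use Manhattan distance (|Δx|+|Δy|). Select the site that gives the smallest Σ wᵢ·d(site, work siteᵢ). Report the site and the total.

Green, total 2020 blocks

Total weighted distance at each candidate:
  Red (10, 3): total = 2320
  Blue (3, 11): total = 2620
  Green (5, 1): total = 2020
  Amber (12, 10): total = 3220
  Violet (1, 1): total = 2740
Minimum is at Green with total 2020 blocks.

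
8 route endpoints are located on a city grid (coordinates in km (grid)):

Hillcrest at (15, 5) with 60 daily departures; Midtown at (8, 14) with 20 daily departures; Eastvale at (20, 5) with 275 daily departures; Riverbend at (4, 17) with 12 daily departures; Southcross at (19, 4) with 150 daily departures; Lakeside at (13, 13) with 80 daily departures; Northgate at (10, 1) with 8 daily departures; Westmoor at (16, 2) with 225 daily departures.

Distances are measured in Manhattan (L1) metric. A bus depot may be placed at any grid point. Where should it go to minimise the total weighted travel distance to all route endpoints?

Manhattan distance separates: Σwᵢ(|x−xᵢ|+|y−yᵢ|) = Σwᵢ|x−xᵢ| + Σwᵢ|y−yᵢ|, so x and y are optimised independently as 1-D weighted medians.
Total weight W = 830; half = 415.
x-coordinate, sorted with cumulative weight:
  x=4 (Riverbend, w=12) cum 12
  x=8 (Midtown, w=20) cum 32
  x=10 (Northgate, w=8) cum 40
  x=13 (Lakeside, w=80) cum 120
  x=15 (Hillcrest, w=60) cum 180
  x=16 (Westmoor, w=225) cum 405
  x=19 (Southcross, w=150) cum 555  ← median
  x=20 (Eastvale, w=275) cum 830
⇒ x* = 19
y-coordinate, sorted with cumulative weight:
  y=1 (Northgate, w=8) cum 8
  y=2 (Westmoor, w=225) cum 233
  y=4 (Southcross, w=150) cum 383
  y=5 (Hillcrest, w=60) cum 443  ← median
  y=5 (Eastvale, w=275) cum 718
  y=13 (Lakeside, w=80) cum 798
  y=14 (Midtown, w=20) cum 818
  y=17 (Riverbend, w=12) cum 830
⇒ y* = 5

(19, 5)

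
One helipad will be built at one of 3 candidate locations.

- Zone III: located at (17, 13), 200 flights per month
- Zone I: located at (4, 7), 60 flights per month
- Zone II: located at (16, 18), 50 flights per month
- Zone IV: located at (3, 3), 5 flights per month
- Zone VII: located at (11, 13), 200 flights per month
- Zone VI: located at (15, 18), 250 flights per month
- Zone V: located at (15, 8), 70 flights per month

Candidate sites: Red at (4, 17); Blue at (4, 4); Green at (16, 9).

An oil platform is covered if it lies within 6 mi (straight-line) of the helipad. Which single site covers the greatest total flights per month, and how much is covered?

Green, covering 270

Coverage radius r = 6 mi; a point is covered iff (Δx)²+(Δy)² ≤ 6² = 36.
  Red (4, 17): covers {none} → 0
  Blue (4, 4): covers {Zone I, Zone IV} → 65
  Green (16, 9): covers {Zone III, Zone V} → 270
Maximum coverage at Green: 270 flights per month.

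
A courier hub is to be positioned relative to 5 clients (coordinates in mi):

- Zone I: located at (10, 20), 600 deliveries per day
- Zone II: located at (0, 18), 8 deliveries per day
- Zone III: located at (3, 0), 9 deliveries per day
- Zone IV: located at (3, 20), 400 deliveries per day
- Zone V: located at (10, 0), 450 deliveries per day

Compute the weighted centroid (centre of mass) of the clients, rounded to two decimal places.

(7.99, 13.73)

The minimiser of Σwᵢ‖p−pᵢ‖² is the weighted centroid p* = (Σwᵢpᵢ)/(Σwᵢ).
Σwᵢ = 1467.
Σwᵢxᵢ = 600·10 + 8·0 + 9·3 + 400·3 + 450·10 = 11727.
Σwᵢyᵢ = 600·20 + 8·18 + 9·0 + 400·20 + 450·0 = 20144.
x* = 11727/1467 = 7.99, y* = 20144/1467 = 13.73.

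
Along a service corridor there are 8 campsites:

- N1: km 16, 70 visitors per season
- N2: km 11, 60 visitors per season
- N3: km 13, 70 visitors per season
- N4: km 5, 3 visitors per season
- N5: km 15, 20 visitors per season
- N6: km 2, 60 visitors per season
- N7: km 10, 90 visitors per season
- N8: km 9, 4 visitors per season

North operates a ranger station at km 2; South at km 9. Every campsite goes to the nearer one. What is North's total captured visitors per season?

The indifferent point is the midpoint (2+9)/2 = 5.5; campsites left of it (closer to North at 2) go to North, those right go to South.
  N6 at 2 (w=60) → North
  N4 at 5 (w=3) → North
  N8 at 9 (w=4) → South
  N7 at 10 (w=90) → South
  N2 at 11 (w=60) → South
  N3 at 13 (w=70) → South
  N5 at 15 (w=20) → South
  N1 at 16 (w=70) → South
North captures 63; South captures 314.

63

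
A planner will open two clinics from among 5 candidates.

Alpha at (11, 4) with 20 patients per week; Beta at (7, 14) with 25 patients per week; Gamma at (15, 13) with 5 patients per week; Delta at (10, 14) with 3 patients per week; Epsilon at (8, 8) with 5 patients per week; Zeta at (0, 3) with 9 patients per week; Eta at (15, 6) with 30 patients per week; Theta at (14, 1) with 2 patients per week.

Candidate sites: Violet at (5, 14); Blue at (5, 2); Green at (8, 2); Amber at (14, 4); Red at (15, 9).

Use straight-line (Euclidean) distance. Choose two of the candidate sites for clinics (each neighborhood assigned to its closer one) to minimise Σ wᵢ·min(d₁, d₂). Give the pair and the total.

Evaluate every pair (each demand assigned to the nearer of the two):
  {Violet, Amber}: total = 385.6
  {Violet, Red}: total = 461.5
  {Violet, Green}: total = 544.0
  {Green, Red}: total = 553.9
  {Amber, Red}: total = 571.8
  {Blue, Red}: total = 589.1
  {Blue, Amber}: total = 594.2
  {Green, Amber}: total = 614.3
  {Violet, Blue}: total = 662.4
  {Blue, Green}: total = 804.8
Best pair: {Violet, Amber} with total 385.6.

{Violet, Amber}, total 385.6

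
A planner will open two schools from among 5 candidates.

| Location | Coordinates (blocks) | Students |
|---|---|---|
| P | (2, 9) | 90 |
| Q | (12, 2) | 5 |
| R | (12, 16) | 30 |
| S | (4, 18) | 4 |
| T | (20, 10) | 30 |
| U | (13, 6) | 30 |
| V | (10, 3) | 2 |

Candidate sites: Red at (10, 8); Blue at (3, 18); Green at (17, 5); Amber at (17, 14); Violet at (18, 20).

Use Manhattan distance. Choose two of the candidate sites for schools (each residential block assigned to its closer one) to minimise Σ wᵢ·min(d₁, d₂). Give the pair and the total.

{Red, Amber}, total 1494

Evaluate every pair (each demand assigned to the nearer of the two):
  {Red, Amber}: total = 1494
  {Red, Green}: total = 1614
  {Red, Blue}: total = 1674
  {Blue, Green}: total = 1682
  {Red, Violet}: total = 1734
  {Blue, Amber}: total = 1805
  {Blue, Violet}: total = 2298
  {Green, Amber}: total = 2406
  {Green, Violet}: total = 2522
  {Amber, Violet}: total = 2765
Best pair: {Red, Amber} with total 1494.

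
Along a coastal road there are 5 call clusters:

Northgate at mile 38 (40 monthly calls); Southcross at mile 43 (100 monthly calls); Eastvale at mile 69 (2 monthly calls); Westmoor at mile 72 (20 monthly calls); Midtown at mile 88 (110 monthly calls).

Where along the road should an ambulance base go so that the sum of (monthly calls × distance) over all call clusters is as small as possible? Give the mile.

x = 43

For a sum of weighted absolute distances on a line, the optimum is the weighted median (not the mean). Total weight W = 272; half-weight = 136.
Sort by position and accumulate weight:
  mile 38 (Northgate, w=40) → cum 40
  mile 43 (Southcross, w=100) → cum 140  ≥ 136 → median here
  mile 69 (Eastvale, w=2) → cum 142
  mile 72 (Westmoor, w=20) → cum 162
  mile 88 (Midtown, w=110) → cum 272
Optimal location: mile 43.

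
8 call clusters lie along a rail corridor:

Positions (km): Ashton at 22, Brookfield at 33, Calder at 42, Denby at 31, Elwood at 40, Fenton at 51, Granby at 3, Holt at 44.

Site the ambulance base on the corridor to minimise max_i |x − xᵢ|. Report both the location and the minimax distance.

location 27, max distance 24

The 1-center on a line is the midpoint of the two extreme points: leftmost at 3, rightmost at 51.
Optimal location = (3 + 51)/2 = 27; maximum distance = (51 − 3)/2 = 24.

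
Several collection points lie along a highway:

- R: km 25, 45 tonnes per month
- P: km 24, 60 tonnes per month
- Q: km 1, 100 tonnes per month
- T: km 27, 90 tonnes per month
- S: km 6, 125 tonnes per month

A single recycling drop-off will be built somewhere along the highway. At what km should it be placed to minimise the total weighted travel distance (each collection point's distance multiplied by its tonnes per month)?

x = 6

For a sum of weighted absolute distances on a line, the optimum is the weighted median (not the mean). Total weight W = 420; half-weight = 210.
Sort by position and accumulate weight:
  km 1 (Q, w=100) → cum 100
  km 6 (S, w=125) → cum 225  ≥ 210 → median here
  km 24 (P, w=60) → cum 285
  km 25 (R, w=45) → cum 330
  km 27 (T, w=90) → cum 420
Optimal location: km 6.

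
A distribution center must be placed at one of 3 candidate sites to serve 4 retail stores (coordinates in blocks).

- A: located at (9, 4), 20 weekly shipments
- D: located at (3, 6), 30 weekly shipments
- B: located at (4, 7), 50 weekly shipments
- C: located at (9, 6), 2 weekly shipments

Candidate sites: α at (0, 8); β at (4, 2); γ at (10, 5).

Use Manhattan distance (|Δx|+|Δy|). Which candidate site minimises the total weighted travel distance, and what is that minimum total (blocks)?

β, total 558 blocks

Total weighted distance at each candidate:
  α (0, 8): total = 682
  β (4, 2): total = 558
  γ (10, 5): total = 684
Minimum is at β with total 558 blocks.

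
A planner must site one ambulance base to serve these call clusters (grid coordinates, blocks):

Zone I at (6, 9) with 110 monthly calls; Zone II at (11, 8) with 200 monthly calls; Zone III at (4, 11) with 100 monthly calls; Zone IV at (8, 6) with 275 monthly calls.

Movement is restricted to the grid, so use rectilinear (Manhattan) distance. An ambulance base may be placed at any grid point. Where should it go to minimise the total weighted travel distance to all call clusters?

(8, 8)

Manhattan distance separates: Σwᵢ(|x−xᵢ|+|y−yᵢ|) = Σwᵢ|x−xᵢ| + Σwᵢ|y−yᵢ|, so x and y are optimised independently as 1-D weighted medians.
Total weight W = 685; half = 342.5.
x-coordinate, sorted with cumulative weight:
  x=4 (Zone III, w=100) cum 100
  x=6 (Zone I, w=110) cum 210
  x=8 (Zone IV, w=275) cum 485  ← median
  x=11 (Zone II, w=200) cum 685
⇒ x* = 8
y-coordinate, sorted with cumulative weight:
  y=6 (Zone IV, w=275) cum 275
  y=8 (Zone II, w=200) cum 475  ← median
  y=9 (Zone I, w=110) cum 585
  y=11 (Zone III, w=100) cum 685
⇒ y* = 8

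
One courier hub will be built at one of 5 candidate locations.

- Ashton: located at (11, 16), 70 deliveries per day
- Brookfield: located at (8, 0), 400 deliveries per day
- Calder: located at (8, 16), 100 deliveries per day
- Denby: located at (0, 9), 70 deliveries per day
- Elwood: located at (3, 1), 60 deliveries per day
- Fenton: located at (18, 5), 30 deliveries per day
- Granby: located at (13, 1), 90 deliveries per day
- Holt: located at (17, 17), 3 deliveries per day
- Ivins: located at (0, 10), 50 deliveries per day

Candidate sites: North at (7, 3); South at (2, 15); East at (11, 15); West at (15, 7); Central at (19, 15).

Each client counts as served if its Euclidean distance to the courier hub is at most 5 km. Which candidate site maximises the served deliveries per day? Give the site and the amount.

Coverage radius r = 5 km; a point is covered iff (Δx)²+(Δy)² ≤ 5² = 25.
  North (7, 3): covers {Brookfield, Elwood} → 460
  South (2, 15): covers {none} → 0
  East (11, 15): covers {Ashton, Calder} → 170
  West (15, 7): covers {Fenton} → 30
  Central (19, 15): covers {Holt} → 3
Maximum coverage at North: 460 deliveries per day.

North, covering 460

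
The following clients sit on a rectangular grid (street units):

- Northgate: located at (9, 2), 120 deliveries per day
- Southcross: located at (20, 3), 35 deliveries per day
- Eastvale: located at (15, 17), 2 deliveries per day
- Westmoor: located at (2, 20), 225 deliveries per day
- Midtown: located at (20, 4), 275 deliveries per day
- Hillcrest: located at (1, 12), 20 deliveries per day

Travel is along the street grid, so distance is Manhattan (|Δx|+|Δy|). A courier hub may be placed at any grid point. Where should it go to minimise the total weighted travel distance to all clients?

(9, 4)

Manhattan distance separates: Σwᵢ(|x−xᵢ|+|y−yᵢ|) = Σwᵢ|x−xᵢ| + Σwᵢ|y−yᵢ|, so x and y are optimised independently as 1-D weighted medians.
Total weight W = 677; half = 338.5.
x-coordinate, sorted with cumulative weight:
  x=1 (Hillcrest, w=20) cum 20
  x=2 (Westmoor, w=225) cum 245
  x=9 (Northgate, w=120) cum 365  ← median
  x=15 (Eastvale, w=2) cum 367
  x=20 (Southcross, w=35) cum 402
  x=20 (Midtown, w=275) cum 677
⇒ x* = 9
y-coordinate, sorted with cumulative weight:
  y=2 (Northgate, w=120) cum 120
  y=3 (Southcross, w=35) cum 155
  y=4 (Midtown, w=275) cum 430  ← median
  y=12 (Hillcrest, w=20) cum 450
  y=17 (Eastvale, w=2) cum 452
  y=20 (Westmoor, w=225) cum 677
⇒ y* = 4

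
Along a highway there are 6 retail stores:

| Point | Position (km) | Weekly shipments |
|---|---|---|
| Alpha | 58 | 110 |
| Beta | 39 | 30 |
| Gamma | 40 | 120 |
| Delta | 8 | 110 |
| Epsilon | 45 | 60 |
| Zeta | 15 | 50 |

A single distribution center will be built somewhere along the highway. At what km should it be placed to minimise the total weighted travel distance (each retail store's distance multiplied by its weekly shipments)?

For a sum of weighted absolute distances on a line, the optimum is the weighted median (not the mean). Total weight W = 480; half-weight = 240.
Sort by position and accumulate weight:
  km 8 (Delta, w=110) → cum 110
  km 15 (Zeta, w=50) → cum 160
  km 39 (Beta, w=30) → cum 190
  km 40 (Gamma, w=120) → cum 310  ≥ 240 → median here
  km 45 (Epsilon, w=60) → cum 370
  km 58 (Alpha, w=110) → cum 480
Optimal location: km 40.

x = 40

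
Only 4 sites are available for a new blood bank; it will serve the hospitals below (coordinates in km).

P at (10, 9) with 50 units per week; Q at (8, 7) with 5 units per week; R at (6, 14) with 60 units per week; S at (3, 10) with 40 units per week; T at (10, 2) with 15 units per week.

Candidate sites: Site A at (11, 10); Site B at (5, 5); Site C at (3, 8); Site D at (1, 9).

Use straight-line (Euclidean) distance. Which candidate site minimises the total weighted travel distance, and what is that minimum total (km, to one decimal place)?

Site A, total 917.0 km

Total weighted distance at each candidate:
  Site A (11, 10): total = 917.0
  Site B (5, 5): total = 1184.4
  Site C (3, 8): total = 999.8
  Site D (1, 9): total = 1171.1
Minimum is at Site A with total 917.0 km.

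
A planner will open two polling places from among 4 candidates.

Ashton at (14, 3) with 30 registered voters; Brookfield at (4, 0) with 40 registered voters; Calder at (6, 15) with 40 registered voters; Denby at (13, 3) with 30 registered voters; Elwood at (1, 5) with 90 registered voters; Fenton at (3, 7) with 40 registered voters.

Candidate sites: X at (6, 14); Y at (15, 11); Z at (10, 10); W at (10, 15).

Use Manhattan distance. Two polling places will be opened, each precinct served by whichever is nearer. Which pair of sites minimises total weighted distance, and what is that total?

{X, Y}, total 2910

Evaluate every pair (each demand assigned to the nearer of the two):
  {X, Y}: total = 2910
  {X, Z}: total = 2970
  {Z, W}: total = 3090
  {Y, Z}: total = 3230
  {X, W}: total = 3270
  {Y, W}: total = 3880
Best pair: {X, Y} with total 2910.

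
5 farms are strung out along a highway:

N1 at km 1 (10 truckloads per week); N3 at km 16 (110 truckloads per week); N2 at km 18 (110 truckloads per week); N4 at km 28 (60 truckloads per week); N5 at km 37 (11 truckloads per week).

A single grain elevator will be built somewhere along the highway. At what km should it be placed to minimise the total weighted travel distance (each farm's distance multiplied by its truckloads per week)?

x = 18

For a sum of weighted absolute distances on a line, the optimum is the weighted median (not the mean). Total weight W = 301; half-weight = 150.5.
Sort by position and accumulate weight:
  km 1 (N1, w=10) → cum 10
  km 16 (N3, w=110) → cum 120
  km 18 (N2, w=110) → cum 230  ≥ 150.5 → median here
  km 28 (N4, w=60) → cum 290
  km 37 (N5, w=11) → cum 301
Optimal location: km 18.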